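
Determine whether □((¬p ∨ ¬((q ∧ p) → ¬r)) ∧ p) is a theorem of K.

Tableau for the negation ¬□((¬p ∨ ¬((q ∧ p) → ¬r)) ∧ p):
1. ¬□((¬p ∨ ¬((q ∧ p) → ¬r)) ∧ p), u
2. ¬((¬p ∨ ¬((q ∧ p) → ¬r)) ∧ p), v   [¬□-rule on 1: fresh world v, uRv]
3. ¬p, v   [¬∧-rule on 2 (branches; this branch)]
Accessibility: uRv
The negation has an open branch (countermodel exists).

Not valid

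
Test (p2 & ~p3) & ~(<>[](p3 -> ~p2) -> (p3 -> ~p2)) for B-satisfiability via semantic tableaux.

1. (p2 & ~p3) & ~(<>[](p3 -> ~p2) -> (p3 -> ~p2)), 0
2. p2 & ~p3, 0
3. ~(<>[](p3 -> ~p2) -> (p3 -> ~p2)), 0
4. p2, 0
5. ~p3, 0
6. <>[](p3 -> ~p2), 0
7. ~(p3 -> ~p2), 0
8. p3, 0
Accessibility: 0R0
Branch closes: p3 and ~p3 both at 0.
Every branch closes; the branch above is one of them.

No, unsatisfiable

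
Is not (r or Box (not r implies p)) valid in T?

Tableau for the negation r or Box (not r implies p):
1. r or Box (not r implies p), w0
2. Box (not r implies p), w0
3. not r implies p, w0
4. p, w0
Accessibility: w0Rw0
The negation has an open branch (countermodel exists).

Not valid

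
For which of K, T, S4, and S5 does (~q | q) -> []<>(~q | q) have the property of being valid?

T, S4, S5

T-tableau for the negation ~((~q | q) -> []<>(~q | q)):
1. ~((~q | q) -> []<>(~q | q)), u
2. ~q | q, u
3. ~[]<>(~q | q), u
4. q, u
5. ~<>(~q | q), v
6. ~(~q | q), v
7. q, v
8. ~q, v
Accessibility: uRu, uRv, vRv
Branch closes: q and ~q both at v.
Every branch closes (one shown): valid in T, hence also in S4, S5 (every theorem of T is a theorem of S4 and S5).
K-tableau for the negation ~((~q | q) -> []<>(~q | q)):
1. ~((~q | q) -> []<>(~q | q)), u
2. ~q | q, u
3. ~[]<>(~q | q), u
4. q, u
5. ~<>(~q | q), v
Accessibility: uRv
Complete open branch: countermodel on a K-frame, so not valid in K.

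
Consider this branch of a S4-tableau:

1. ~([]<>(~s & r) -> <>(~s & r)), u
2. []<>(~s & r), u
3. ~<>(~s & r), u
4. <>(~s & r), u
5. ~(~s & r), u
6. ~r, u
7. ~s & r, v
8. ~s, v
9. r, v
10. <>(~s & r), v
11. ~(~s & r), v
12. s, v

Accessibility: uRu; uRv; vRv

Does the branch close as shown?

Both s and ~s appear at v.

Yes, closed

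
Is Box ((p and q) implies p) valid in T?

Tableau for the negation not Box ((p and q) implies p):
1. not Box ((p and q) implies p), 0
2. not ((p and q) implies p), 1
3. p and q, 1
4. not p, 1
5. p, 1
6. q, 1
Accessibility: 0R0, 0R1, 1R1
Branch closes: p and not p both at 1.
Every branch of the negation's tableau closes; the branch above is one of them.

Valid in T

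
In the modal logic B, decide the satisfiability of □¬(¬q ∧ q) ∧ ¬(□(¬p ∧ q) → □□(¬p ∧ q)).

1. □¬(¬q ∧ q) ∧ ¬(□(¬p ∧ q) → □□(¬p ∧ q)), 0
2. □¬(¬q ∧ q), 0
3. ¬(□(¬p ∧ q) → □□(¬p ∧ q)), 0
4. □(¬p ∧ q), 0
5. ¬□□(¬p ∧ q), 0
6. ¬(¬q ∧ q), 0
7. ¬p ∧ q, 0
8. ¬p, 0
9. q, 0
10. ¬□(¬p ∧ q), 1
11. ¬(¬q ∧ q), 1
12. ¬p ∧ q, 1
13. ¬p, 1
14. q, 1
15. ¬(¬p ∧ q), 2
16. ¬q, 2
Accessibility: 0R0, 0R1, 1R0, 1R1, 1R2, 2R1, 2R2

Satisfiable (open branch found)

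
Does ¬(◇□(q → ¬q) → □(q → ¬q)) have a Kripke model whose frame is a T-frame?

1. ¬(◇□(q → ¬q) → □(q → ¬q)), w0
2. ◇□(q → ¬q), w0   [¬→-rule on 1]
3. ¬□(q → ¬q), w0   [¬→-rule on 1]
4. □(q → ¬q), w1   [◇-rule on 2: fresh world w1, w0Rw1]
5. q → ¬q, w1   [□-rule on 4 via w1Rw1]
6. ¬q, w1   [→-rule on 5 (branches; this branch)]
7. ¬(q → ¬q), w2   [¬□-rule on 3: fresh world w2, w0Rw2]
8. q, w2   [¬→-rule on 7]
Accessibility: w0Rw0, w0Rw1, w0Rw2, w1Rw1, w2Rw2

Satisfiable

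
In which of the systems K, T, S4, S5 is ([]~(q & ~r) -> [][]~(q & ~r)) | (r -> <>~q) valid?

S4, S5

T-tableau for the negation ~(([]~(q & ~r) -> [][]~(q & ~r)) | (r -> <>~q)):
1. ~(([]~(q & ~r) -> [][]~(q & ~r)) | (r -> <>~q)), 0
2. ~([]~(q & ~r) -> [][]~(q & ~r)), 0
3. ~(r -> <>~q), 0
4. []~(q & ~r), 0
5. ~[][]~(q & ~r), 0
6. r, 0
7. ~<>~q, 0
8. ~(q & ~r), 0
9. q, 0
10. ~[]~(q & ~r), 1
11. ~(q & ~r), 1
12. q, 1
13. r, 1
14. q & ~r, 2
15. q, 2
16. ~r, 2
Accessibility: 0R0, 0R1, 1R1, 1R2, 2R2
Complete open branch: countermodel on a T-frame, so not valid in T, nor in K (the same frame is also a K-frame).
S4-tableau for the negation ~(([]~(q & ~r) -> [][]~(q & ~r)) | (r -> <>~q)):
1. ~(([]~(q & ~r) -> [][]~(q & ~r)) | (r -> <>~q)), 0
2. ~([]~(q & ~r) -> [][]~(q & ~r)), 0
3. ~(r -> <>~q), 0
4. []~(q & ~r), 0
5. ~[][]~(q & ~r), 0
6. r, 0
7. ~<>~q, 0
8. ~(q & ~r), 0
9. q, 0
10. ~[]~(q & ~r), 1
11. ~(q & ~r), 1
12. q, 1
13. r, 1
14. q & ~r, 2
15. q, 2
16. ~r, 2
17. ~(q & ~r), 2
18. r, 2
Accessibility: 0R0, 0R1, 0R2, 1R1, 1R2, 2R2
Branch closes: r and ~r both at 2.
Every branch closes (one shown): valid in S4, hence also in S5 (every theorem of S4 is a theorem of S5).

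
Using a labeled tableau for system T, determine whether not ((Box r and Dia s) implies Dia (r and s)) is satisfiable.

Unsatisfiable (every branch closes)

1. not ((Box r and Dia s) implies Dia (r and s)), u
2. Box r and Dia s, u   [neg-implies-rule on 1]
3. not Dia (r and s), u   [neg-implies-rule on 1]
4. Box r, u   [and-rule on 2]
5. Dia s, u   [and-rule on 2]
6. not (r and s), u   [neg-Dia-rule on 3 via uRu]
7. r, u   [Box-rule on 4 via uRu]
8. not s, u   [neg-and-rule on 6 (branches; this branch)]
9. s, v   [Dia-rule on 5: fresh world v, uRv]
10. not (r and s), v   [neg-Dia-rule on 3 via uRv]
11. r, v   [Box-rule on 4 via uRv]
12. not s, v   [neg-and-rule on 10 (branches; this branch)]
Accessibility: uRu, uRv, vRv
Branch closes: s and not s both at v.
All branches of the tableau close; one closing branch shown above.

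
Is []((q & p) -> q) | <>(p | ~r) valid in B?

Valid

Tableau for the negation ~([]((q & p) -> q) | <>(p | ~r)):
1. ~([]((q & p) -> q) | <>(p | ~r)), w0
2. ~[]((q & p) -> q), w0   [~|-rule on 1]
3. ~<>(p | ~r), w0   [~|-rule on 1]
4. ~(p | ~r), w0   [~<>-rule on 3 via w0Rw0]
5. ~p, w0   [~|-rule on 4]
6. r, w0   [~|-rule on 4]
7. ~((q & p) -> q), w1   [~[]-rule on 2: fresh world w1, w0Rw1]
8. q & p, w1   [~->-rule on 7]
9. ~q, w1   [~->-rule on 7]
10. q, w1   [&-rule on 8]
11. p, w1   [&-rule on 8]
Accessibility: w0Rw0, w0Rw1, w1Rw0, w1Rw1
Branch closes: q and ~q both at w1.
All branches of the negation close; one closing branch shown above.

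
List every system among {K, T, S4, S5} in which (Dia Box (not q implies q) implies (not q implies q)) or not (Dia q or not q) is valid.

S4-tableau for the negation not ((Dia Box (not q implies q) implies (not q implies q)) or not (Dia q or not q)):
1. not ((Dia Box (not q implies q) implies (not q implies q)) or not (Dia q or not q)), 0
2. not (Dia Box (not q implies q) implies (not q implies q)), 0
3. Dia q or not q, 0
4. Dia Box (not q implies q), 0
5. not (not q implies q), 0
6. not q, 0
7. Box (not q implies q), 1
8. not q implies q, 1
9. q, 1
Accessibility: 0R0, 0R1, 1R1
Complete open branch: countermodel on an S4-frame, so not valid in S4, nor in K, T (the same frame is also a K-frame and a T-frame).
S5-tableau for the negation not ((Dia Box (not q implies q) implies (not q implies q)) or not (Dia q or not q)):
1. not ((Dia Box (not q implies q) implies (not q implies q)) or not (Dia q or not q)), 0
2. not (Dia Box (not q implies q) implies (not q implies q)), 0
3. Dia q or not q, 0
4. Dia Box (not q implies q), 0
5. not (not q implies q), 0
6. not q, 0
7. Box (not q implies q), 1
8. not q implies q, 0
9. not q implies q, 1
10. q, 0
Accessibility: 0R0, 0R1, 1R0, 1R1
Branch closes: q and not q both at 0.
Every branch closes (one shown): valid in S5.

S5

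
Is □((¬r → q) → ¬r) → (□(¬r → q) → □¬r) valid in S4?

Tableau for the negation ¬(□((¬r → q) → ¬r) → (□(¬r → q) → □¬r)):
1. ¬(□((¬r → q) → ¬r) → (□(¬r → q) → □¬r)), u
2. □((¬r → q) → ¬r), u
3. ¬(□(¬r → q) → □¬r), u
4. □(¬r → q), u
5. ¬□¬r, u
6. (¬r → q) → ¬r, u
7. ¬r → q, u
8. ¬r, u
9. q, u
10. r, v
11. (¬r → q) → ¬r, v
12. ¬r → q, v
13. ¬(¬r → q), v
14. ¬r, v
15. ¬q, v
Accessibility: uRu, uRv, vRv
Branch closes: r and ¬r both at v.
All branches of the negation close; one closing branch shown above.

Yes, valid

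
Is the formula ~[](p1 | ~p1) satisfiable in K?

Unsatisfiable

1. ~[](p1 | ~p1), u
2. ~(p1 | ~p1), v   [~[]-rule on 1: fresh world v, uRv]
3. ~p1, v   [~|-rule on 2]
4. p1, v   [~|-rule on 2]
Accessibility: uRv
Branch closes: p1 and ~p1 both at v.
(One branch shown.) All branches close.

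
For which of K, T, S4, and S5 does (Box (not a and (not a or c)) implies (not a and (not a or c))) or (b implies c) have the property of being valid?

K-tableau for the negation not ((Box (not a and (not a or c)) implies (not a and (not a or c))) or (b implies c)):
1. not ((Box (not a and (not a or c)) implies (not a and (not a or c))) or (b implies c)), u
2. not (Box (not a and (not a or c)) implies (not a and (not a or c))), u
3. not (b implies c), u
4. Box (not a and (not a or c)), u
5. not (not a and (not a or c)), u
6. b, u
7. not c, u
8. not (not a or c), u
9. a, u
Complete open branch: countermodel on a K-frame, so not valid in K.
T-tableau for the negation not ((Box (not a and (not a or c)) implies (not a and (not a or c))) or (b implies c)):
1. not ((Box (not a and (not a or c)) implies (not a and (not a or c))) or (b implies c)), u
2. not (Box (not a and (not a or c)) implies (not a and (not a or c))), u
3. not (b implies c), u
4. Box (not a and (not a or c)), u
5. not (not a and (not a or c)), u
6. b, u
7. not c, u
8. not a and (not a or c), u
9. not a, u
10. not a or c, u
11. not (not a or c), u
12. a, u
Accessibility: uRu
Branch closes: a and not a both at u.
Every branch closes (one shown): valid in T, hence also in S4, S5 (every theorem of T is a theorem of S4 and S5).

T, S4, S5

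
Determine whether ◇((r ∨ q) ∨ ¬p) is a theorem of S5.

Not valid

Tableau for the negation ¬◇((r ∨ q) ∨ ¬p):
1. ¬◇((r ∨ q) ∨ ¬p), u
2. ¬((r ∨ q) ∨ ¬p), u
3. ¬(r ∨ q), u
4. p, u
5. ¬r, u
6. ¬q, u
Accessibility: uRu
The negation has an open branch (countermodel exists).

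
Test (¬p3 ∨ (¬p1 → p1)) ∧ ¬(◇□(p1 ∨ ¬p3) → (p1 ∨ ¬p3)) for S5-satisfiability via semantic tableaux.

No, unsatisfiable

1. (¬p3 ∨ (¬p1 → p1)) ∧ ¬(◇□(p1 ∨ ¬p3) → (p1 ∨ ¬p3)), u
2. ¬p3 ∨ (¬p1 → p1), u
3. ¬(◇□(p1 ∨ ¬p3) → (p1 ∨ ¬p3)), u
4. ◇□(p1 ∨ ¬p3), u
5. ¬(p1 ∨ ¬p3), u
6. ¬p1, u
7. p3, u
8. ¬p1 → p1, u
9. p1, u
Accessibility: uRu
Branch closes: p1 and ¬p1 both at u.
(One branch shown.) All branches close.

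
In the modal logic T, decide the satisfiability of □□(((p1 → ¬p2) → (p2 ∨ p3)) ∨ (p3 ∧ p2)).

1. □□(((p1 → ¬p2) → (p2 ∨ p3)) ∨ (p3 ∧ p2)), u
2. □(((p1 → ¬p2) → (p2 ∨ p3)) ∨ (p3 ∧ p2)), u   [□-rule on 1 via uRu]
3. ((p1 → ¬p2) → (p2 ∨ p3)) ∨ (p3 ∧ p2), u   [□-rule on 2 via uRu]
4. p3 ∧ p2, u   [∨-rule on 3 (branches; this branch)]
5. p3, u   [∧-rule on 4]
6. p2, u   [∧-rule on 4]
Accessibility: uRu

Satisfiable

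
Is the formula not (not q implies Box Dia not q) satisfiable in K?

Yes, satisfiable

1. not (not q implies Box Dia not q), 0
2. not q, 0   [neg-implies-rule on 1]
3. not Box Dia not q, 0   [neg-implies-rule on 1]
4. not Dia not q, 1   [neg-Box-rule on 3: fresh world 1, 0R1]
Accessibility: 0R1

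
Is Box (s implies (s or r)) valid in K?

Valid in K

Tableau for the negation not Box (s implies (s or r)):
1. not Box (s implies (s or r)), u
2. not (s implies (s or r)), v   [neg-Box-rule on 1: fresh world v, uRv]
3. s, v   [neg-implies-rule on 2]
4. not (s or r), v   [neg-implies-rule on 2]
5. not s, v   [neg-or-rule on 4]
6. not r, v   [neg-or-rule on 4]
Accessibility: uRv
Branch closes: s and not s both at v.
All branches of the negation close; one closing branch shown above.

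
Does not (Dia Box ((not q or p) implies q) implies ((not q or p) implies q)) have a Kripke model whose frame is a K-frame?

1. not (Dia Box ((not q or p) implies q) implies ((not q or p) implies q)), w0
2. Dia Box ((not q or p) implies q), w0
3. not ((not q or p) implies q), w0
4. not q or p, w0
5. not q, w0
6. p, w0
7. Box ((not q or p) implies q), w1
Accessibility: w0Rw1

Satisfiable (open branch found)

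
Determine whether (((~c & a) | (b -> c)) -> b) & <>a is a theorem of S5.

Tableau for the negation ~((((~c & a) | (b -> c)) -> b) & <>a):
1. ~((((~c & a) | (b -> c)) -> b) & <>a), u
2. ~<>a, u
3. ~a, u
Accessibility: uRu
The negation has an open branch (countermodel exists).

Invalid (countermodel exists)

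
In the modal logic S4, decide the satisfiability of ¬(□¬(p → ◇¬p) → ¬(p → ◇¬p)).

Unsatisfiable (every branch closes)

1. ¬(□¬(p → ◇¬p) → ¬(p → ◇¬p)), 0
2. □¬(p → ◇¬p), 0   [¬→-rule on 1]
3. p → ◇¬p, 0   [¬→-rule on 1]
4. ¬(p → ◇¬p), 0   [□-rule on 2 via 0R0]
5. p, 0   [¬→-rule on 4]
6. ¬◇¬p, 0   [¬→-rule on 4]
7. ◇¬p, 0   [→-rule on 3 (branches; this branch)]
8. ¬p, 1   [◇-rule on 7: fresh world 1, 0R1]
9. ¬(p → ◇¬p), 1   [□-rule on 2 via 0R1]
10. p, 1   [¬→-rule on 9]
11. ¬◇¬p, 1   [¬→-rule on 9]
Accessibility: 0R0, 0R1, 1R1
Branch closes: p and ¬p both at 1.
All branches of the tableau close; one closing branch shown above.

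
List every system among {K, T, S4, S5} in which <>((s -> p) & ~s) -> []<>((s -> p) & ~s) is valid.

S5

S4-tableau for the negation ~(<>((s -> p) & ~s) -> []<>((s -> p) & ~s)):
1. ~(<>((s -> p) & ~s) -> []<>((s -> p) & ~s)), w0
2. <>((s -> p) & ~s), w0
3. ~[]<>((s -> p) & ~s), w0
4. (s -> p) & ~s, w1
5. s -> p, w1
6. ~s, w1
7. p, w1
8. ~<>((s -> p) & ~s), w2
9. ~((s -> p) & ~s), w2
10. s, w2
Accessibility: w0Rw0, w0Rw1, w0Rw2, w1Rw1, w2Rw2
Complete open branch: countermodel on an S4-frame, so not valid in S4, nor in K, T (the same frame is also a K-frame and a T-frame).
S5-tableau for the negation ~(<>((s -> p) & ~s) -> []<>((s -> p) & ~s)):
1. ~(<>((s -> p) & ~s) -> []<>((s -> p) & ~s)), w0
2. <>((s -> p) & ~s), w0
3. ~[]<>((s -> p) & ~s), w0
4. (s -> p) & ~s, w1
5. s -> p, w1
6. ~s, w1
7. p, w1
8. ~<>((s -> p) & ~s), w2
9. ~((s -> p) & ~s), w0
10. ~((s -> p) & ~s), w1
11. ~((s -> p) & ~s), w2
12. ~(s -> p), w0
13. s, w0
14. ~p, w0
15. ~(s -> p), w1
16. s, w1
17. ~p, w1
Accessibility: w0Rw0, w0Rw1, w0Rw2, w1Rw0, w1Rw1, w1Rw2, w2Rw0, w2Rw1, w2Rw2
Branch closes: s and ~s both at w1.
Every branch closes (one shown): valid in S5.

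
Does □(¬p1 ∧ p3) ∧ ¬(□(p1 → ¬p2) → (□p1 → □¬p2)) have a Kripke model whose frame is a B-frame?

Unsatisfiable

1. □(¬p1 ∧ p3) ∧ ¬(□(p1 → ¬p2) → (□p1 → □¬p2)), u
2. □(¬p1 ∧ p3), u   [∧-rule on 1]
3. ¬(□(p1 → ¬p2) → (□p1 → □¬p2)), u   [∧-rule on 1]
4. □(p1 → ¬p2), u   [¬→-rule on 3]
5. ¬(□p1 → □¬p2), u   [¬→-rule on 3]
6. □p1, u   [¬→-rule on 5]
7. ¬□¬p2, u   [¬→-rule on 5]
8. ¬p1 ∧ p3, u   [□-rule on 2 via uRu]
9. ¬p1, u   [∧-rule on 8]
10. p3, u   [∧-rule on 8]
11. p1 → ¬p2, u   [□-rule on 4 via uRu]
12. p1, u   [□-rule on 6 via uRu]
Accessibility: uRu
Branch closes: p1 and ¬p1 both at u.
All branches of the tableau close; one closing branch shown above.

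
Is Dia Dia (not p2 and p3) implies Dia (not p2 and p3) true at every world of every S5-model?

Valid

Tableau for the negation not (Dia Dia (not p2 and p3) implies Dia (not p2 and p3)):
1. not (Dia Dia (not p2 and p3) implies Dia (not p2 and p3)), 0
2. Dia Dia (not p2 and p3), 0
3. not Dia (not p2 and p3), 0
4. not (not p2 and p3), 0
5. not p3, 0
6. Dia (not p2 and p3), 1
7. not (not p2 and p3), 1
8. not p3, 1
9. not p2 and p3, 2
10. not p2, 2
11. p3, 2
12. not (not p2 and p3), 2
13. not p3, 2
Accessibility: 0R0, 0R1, 0R2, 1R0, 1R1, 1R2, 2R0, 2R1, 2R2
Branch closes: p3 and not p3 both at 2.
Every branch of the negation's tableau closes; the branch above is one of them.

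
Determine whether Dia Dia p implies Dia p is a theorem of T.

Tableau for the negation not (Dia Dia p implies Dia p):
1. not (Dia Dia p implies Dia p), u
2. Dia Dia p, u   [neg-implies-rule on 1]
3. not Dia p, u   [neg-implies-rule on 1]
4. not p, u   [neg-Dia-rule on 3 via uRu]
5. Dia p, v   [Dia-rule on 2: fresh world v, uRv]
6. not p, v   [neg-Dia-rule on 3 via uRv]
7. p, w   [Dia-rule on 5: fresh world w, vRw]
Accessibility: uRu, uRv, vRv, vRw, wRw
The negation has an open branch (countermodel exists).

Invalid (countermodel exists)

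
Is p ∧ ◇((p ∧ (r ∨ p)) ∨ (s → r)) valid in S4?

Tableau for the negation ¬(p ∧ ◇((p ∧ (r ∨ p)) ∨ (s → r))):
1. ¬(p ∧ ◇((p ∧ (r ∨ p)) ∨ (s → r))), 0
2. ¬◇((p ∧ (r ∨ p)) ∨ (s → r)), 0   [¬∧-rule on 1 (branches; this branch)]
3. ¬((p ∧ (r ∨ p)) ∨ (s → r)), 0   [¬◇-rule on 2 via 0R0]
4. ¬(p ∧ (r ∨ p)), 0   [¬∨-rule on 3]
5. ¬(s → r), 0   [¬∨-rule on 3]
6. s, 0   [¬→-rule on 5]
7. ¬r, 0   [¬→-rule on 5]
8. ¬(r ∨ p), 0   [¬∧-rule on 4 (branches; this branch)]
9. ¬p, 0   [¬∨-rule on 8]
Accessibility: 0R0
The negation has an open branch (countermodel exists).

Invalid (countermodel exists)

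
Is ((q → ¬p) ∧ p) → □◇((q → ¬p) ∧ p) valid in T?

Tableau for the negation ¬(((q → ¬p) ∧ p) → □◇((q → ¬p) ∧ p)):
1. ¬(((q → ¬p) ∧ p) → □◇((q → ¬p) ∧ p)), u
2. (q → ¬p) ∧ p, u
3. ¬□◇((q → ¬p) ∧ p), u
4. q → ¬p, u
5. p, u
6. ¬q, u
7. ¬◇((q → ¬p) ∧ p), v
8. ¬((q → ¬p) ∧ p), v
9. ¬p, v
Accessibility: uRu, uRv, vRv
The negation has an open branch (countermodel exists).

Not valid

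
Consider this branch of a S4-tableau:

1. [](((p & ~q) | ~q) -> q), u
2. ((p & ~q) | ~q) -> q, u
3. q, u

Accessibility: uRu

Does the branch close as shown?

Not closed

No world carries both an atom and its negation.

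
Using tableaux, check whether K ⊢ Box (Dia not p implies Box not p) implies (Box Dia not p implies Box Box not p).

Tableau for the negation not (Box (Dia not p implies Box not p) implies (Box Dia not p implies Box Box not p)):
1. not (Box (Dia not p implies Box not p) implies (Box Dia not p implies Box Box not p)), u
2. Box (Dia not p implies Box not p), u   [neg-implies-rule on 1]
3. not (Box Dia not p implies Box Box not p), u   [neg-implies-rule on 1]
4. Box Dia not p, u   [neg-implies-rule on 3]
5. not Box Box not p, u   [neg-implies-rule on 3]
6. not Box not p, v   [neg-Box-rule on 5: fresh world v, uRv]
7. Dia not p implies Box not p, v   [Box-rule on 2 via uRv]
8. Dia not p, v   [Box-rule on 4 via uRv]
9. not Dia not p, v   [implies-rule on 7 (branches; this branch)]
10. p, w   [neg-Box-rule on 6: fresh world w, vRw]
11. not p, x   [Dia-rule on 8: fresh world x, vRx]
12. p, x   [neg-Dia-rule on 9 via vRx]
Accessibility: uRv, vRw, vRx
Branch closes: p and not p both at x.
All branches of the negation close; one closing branch shown above.

Valid in K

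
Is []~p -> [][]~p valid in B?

Tableau for the negation ~([]~p -> [][]~p):
1. ~([]~p -> [][]~p), u
2. []~p, u
3. ~[][]~p, u
4. ~p, u
5. ~[]~p, v
6. ~p, v
7. p, w
Accessibility: uRu, uRv, vRu, vRv, vRw, wRv, wRw
The negation has an open branch (countermodel exists).

Invalid (countermodel exists)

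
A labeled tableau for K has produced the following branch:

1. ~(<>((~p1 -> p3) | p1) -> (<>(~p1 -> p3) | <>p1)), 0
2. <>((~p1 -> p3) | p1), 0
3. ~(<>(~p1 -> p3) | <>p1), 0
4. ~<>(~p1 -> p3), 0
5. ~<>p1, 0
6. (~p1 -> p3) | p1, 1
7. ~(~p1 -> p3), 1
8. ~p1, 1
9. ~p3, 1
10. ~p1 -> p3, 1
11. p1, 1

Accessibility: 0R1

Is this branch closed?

Both p1 and ~p1 appear at 1.

Yes, closed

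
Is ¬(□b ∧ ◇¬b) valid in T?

Tableau for the negation □b ∧ ◇¬b:
1. □b ∧ ◇¬b, u
2. □b, u
3. ◇¬b, u
4. b, u
5. ¬b, v
6. b, v
Accessibility: uRu, uRv, vRv
Branch closes: b and ¬b both at v.
Every branch of the negation's tableau closes; the branch above is one of them.

Valid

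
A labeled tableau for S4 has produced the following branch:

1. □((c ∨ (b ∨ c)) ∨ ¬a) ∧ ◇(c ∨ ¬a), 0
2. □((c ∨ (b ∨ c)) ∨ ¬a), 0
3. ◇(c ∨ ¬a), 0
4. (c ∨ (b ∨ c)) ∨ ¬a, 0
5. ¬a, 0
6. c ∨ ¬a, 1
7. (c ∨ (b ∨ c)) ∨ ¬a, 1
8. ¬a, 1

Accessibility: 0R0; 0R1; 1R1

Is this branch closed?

There is no literal clash: for every atom and world, at most one sign appears.

No, open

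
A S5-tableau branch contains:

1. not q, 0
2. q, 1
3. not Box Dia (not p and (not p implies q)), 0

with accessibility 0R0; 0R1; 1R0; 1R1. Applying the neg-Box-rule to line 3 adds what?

a fresh world 2 with 0R2, and not Dia (not p and (not p implies q)) at 2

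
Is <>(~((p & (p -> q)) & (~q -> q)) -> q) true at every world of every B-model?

Not valid

Tableau for the negation ~<>(~((p & (p -> q)) & (~q -> q)) -> q):
1. ~<>(~((p & (p -> q)) & (~q -> q)) -> q), 0
2. ~(~((p & (p -> q)) & (~q -> q)) -> q), 0
3. ~((p & (p -> q)) & (~q -> q)), 0
4. ~q, 0
5. ~(~q -> q), 0
Accessibility: 0R0
The negation has an open branch (countermodel exists).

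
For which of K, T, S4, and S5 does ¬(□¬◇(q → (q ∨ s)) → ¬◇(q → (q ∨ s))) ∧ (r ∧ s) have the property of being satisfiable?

K

T-tableau for the formula:
1. ¬(□¬◇(q → (q ∨ s)) → ¬◇(q → (q ∨ s))) ∧ (r ∧ s), u
2. ¬(□¬◇(q → (q ∨ s)) → ¬◇(q → (q ∨ s))), u   [∧-rule on 1]
3. r ∧ s, u   [∧-rule on 1]
4. □¬◇(q → (q ∨ s)), u   [¬→-rule on 2]
5. ◇(q → (q ∨ s)), u   [¬→-rule on 2]
6. r, u   [∧-rule on 3]
7. s, u   [∧-rule on 3]
8. ¬◇(q → (q ∨ s)), u   [□-rule on 4 via uRu]
9. ¬(q → (q ∨ s)), u   [¬◇-rule on 8 via uRu]
10. q, u   [¬→-rule on 9]
11. ¬(q ∨ s), u   [¬→-rule on 9]
12. ¬q, u   [¬∨-rule on 11]
13. ¬s, u   [¬∨-rule on 11]
Accessibility: uRu
Branch closes: q and ¬q both at u.
Every branch closes (one shown): unsatisfiable in T, hence also in S4, S5 (every S4/S5-frame is a T-frame).
K-tableau for the formula:
1. ¬(□¬◇(q → (q ∨ s)) → ¬◇(q → (q ∨ s))) ∧ (r ∧ s), u
2. ¬(□¬◇(q → (q ∨ s)) → ¬◇(q → (q ∨ s))), u   [∧-rule on 1]
3. r ∧ s, u   [∧-rule on 1]
4. □¬◇(q → (q ∨ s)), u   [¬→-rule on 2]
5. ◇(q → (q ∨ s)), u   [¬→-rule on 2]
6. r, u   [∧-rule on 3]
7. s, u   [∧-rule on 3]
8. q → (q ∨ s), v   [◇-rule on 5: fresh world v, uRv]
9. ¬◇(q → (q ∨ s)), v   [□-rule on 4 via uRv]
10. q ∨ s, v   [→-rule on 8 (branches; this branch)]
11. s, v   [∨-rule on 10 (branches; this branch)]
Accessibility: uRv
Complete open branch: satisfiable in K.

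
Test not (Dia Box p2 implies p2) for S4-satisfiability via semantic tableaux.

Satisfiable

1. not (Dia Box p2 implies p2), u
2. Dia Box p2, u
3. not p2, u
4. Box p2, v
5. p2, v
Accessibility: uRu, uRv, vRv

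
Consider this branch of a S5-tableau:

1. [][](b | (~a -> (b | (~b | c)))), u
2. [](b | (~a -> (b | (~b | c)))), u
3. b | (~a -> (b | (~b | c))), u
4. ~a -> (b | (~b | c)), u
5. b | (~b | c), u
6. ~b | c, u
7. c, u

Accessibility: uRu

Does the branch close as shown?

There is no literal clash: for every atom and world, at most one sign appears.

Open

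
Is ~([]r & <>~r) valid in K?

Valid

Tableau for the negation []r & <>~r:
1. []r & <>~r, w0
2. []r, w0   [&-rule on 1]
3. <>~r, w0   [&-rule on 1]
4. ~r, w1   [<>-rule on 3: fresh world w1, w0Rw1]
5. r, w1   [[]-rule on 2 via w0Rw1]
Accessibility: w0Rw1
Branch closes: r and ~r both at w1.
Every branch of the negation's tableau closes; the branch above is one of them.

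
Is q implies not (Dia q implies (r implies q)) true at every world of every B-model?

Tableau for the negation not (q implies not (Dia q implies (r implies q))):
1. not (q implies not (Dia q implies (r implies q))), u
2. q, u
3. Dia q implies (r implies q), u
4. r implies q, u
Accessibility: uRu
The negation has an open branch (countermodel exists).

No, not valid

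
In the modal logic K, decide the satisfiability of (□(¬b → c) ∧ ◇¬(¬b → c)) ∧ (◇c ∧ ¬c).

1. (□(¬b → c) ∧ ◇¬(¬b → c)) ∧ (◇c ∧ ¬c), 0
2. □(¬b → c) ∧ ◇¬(¬b → c), 0
3. ◇c ∧ ¬c, 0
4. □(¬b → c), 0
5. ◇¬(¬b → c), 0
6. ◇c, 0
7. ¬c, 0
8. ¬(¬b → c), 1
9. ¬b, 1
10. ¬c, 1
11. ¬b → c, 1
12. c, 1
Accessibility: 0R1
Branch closes: c and ¬c both at 1.
(One branch shown.) All branches close.

Unsatisfiable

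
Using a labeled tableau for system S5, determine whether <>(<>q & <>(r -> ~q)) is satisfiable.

1. <>(<>q & <>(r -> ~q)), u
2. <>q & <>(r -> ~q), v
3. <>q, v
4. <>(r -> ~q), v
5. q, w
6. r -> ~q, x
7. ~q, x
Accessibility: uRu, uRv, uRw, uRx, vRu, vRv, vRw, vRx, wRu, wRv, wRw, wRx, xRu, xRv, xRw, xRx

Yes, satisfiable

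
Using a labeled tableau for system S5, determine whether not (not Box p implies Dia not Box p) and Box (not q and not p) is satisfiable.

Unsatisfiable (every branch closes)

1. not (not Box p implies Dia not Box p) and Box (not q and not p), w0
2. not (not Box p implies Dia not Box p), w0
3. Box (not q and not p), w0
4. not Box p, w0
5. not Dia not Box p, w0
6. not q and not p, w0
7. not q, w0
8. not p, w0
9. Box p, w0
10. p, w0
Accessibility: w0Rw0
Branch closes: p and not p both at w0.
All branches of the tableau close; one closing branch shown above.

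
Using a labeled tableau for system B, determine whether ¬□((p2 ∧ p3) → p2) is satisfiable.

No, unsatisfiable

1. ¬□((p2 ∧ p3) → p2), w0
2. ¬((p2 ∧ p3) → p2), w1   [¬□-rule on 1: fresh world w1, w0Rw1]
3. p2 ∧ p3, w1   [¬→-rule on 2]
4. ¬p2, w1   [¬→-rule on 2]
5. p2, w1   [∧-rule on 3]
6. p3, w1   [∧-rule on 3]
Accessibility: w0Rw0, w0Rw1, w1Rw0, w1Rw1
Branch closes: p2 and ¬p2 both at w1.
(One branch shown.) All branches close.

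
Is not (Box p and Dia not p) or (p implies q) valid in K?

Tableau for the negation not (not (Box p and Dia not p) or (p implies q)):
1. not (not (Box p and Dia not p) or (p implies q)), u
2. Box p and Dia not p, u
3. not (p implies q), u
4. Box p, u
5. Dia not p, u
6. p, u
7. not q, u
8. not p, v
9. p, v
Accessibility: uRv
Branch closes: p and not p both at v.
All branches of the negation close; one closing branch shown above.

Valid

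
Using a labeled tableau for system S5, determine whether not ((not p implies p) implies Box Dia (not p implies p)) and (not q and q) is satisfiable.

Unsatisfiable

1. not ((not p implies p) implies Box Dia (not p implies p)) and (not q and q), u
2. not ((not p implies p) implies Box Dia (not p implies p)), u
3. not q and q, u
4. not p implies p, u
5. not Box Dia (not p implies p), u
6. not q, u
7. q, u
Accessibility: uRu
Branch closes: q and not q both at u.
Every branch closes; the branch above is one of them.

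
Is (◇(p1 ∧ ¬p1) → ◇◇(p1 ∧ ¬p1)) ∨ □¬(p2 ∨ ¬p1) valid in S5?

Tableau for the negation ¬((◇(p1 ∧ ¬p1) → ◇◇(p1 ∧ ¬p1)) ∨ □¬(p2 ∨ ¬p1)):
1. ¬((◇(p1 ∧ ¬p1) → ◇◇(p1 ∧ ¬p1)) ∨ □¬(p2 ∨ ¬p1)), u
2. ¬(◇(p1 ∧ ¬p1) → ◇◇(p1 ∧ ¬p1)), u
3. ¬□¬(p2 ∨ ¬p1), u
4. ◇(p1 ∧ ¬p1), u
5. ¬◇◇(p1 ∧ ¬p1), u
6. ¬◇(p1 ∧ ¬p1), u
7. ¬(p1 ∧ ¬p1), u
8. p1, u
9. p2 ∨ ¬p1, v
10. ¬◇(p1 ∧ ¬p1), v
11. ¬(p1 ∧ ¬p1), v
12. ¬p1, v
13. p1 ∧ ¬p1, w
14. p1, w
15. ¬p1, w
Accessibility: uRu, uRv, uRw, vRu, vRv, vRw, wRu, wRv, wRw
Branch closes: p1 and ¬p1 both at w.
Every branch of the negation's tableau closes; the branch above is one of them.

Valid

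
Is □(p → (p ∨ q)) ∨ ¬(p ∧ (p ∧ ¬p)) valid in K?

Valid in K

Tableau for the negation ¬(□(p → (p ∨ q)) ∨ ¬(p ∧ (p ∧ ¬p))):
1. ¬(□(p → (p ∨ q)) ∨ ¬(p ∧ (p ∧ ¬p))), 0
2. ¬□(p → (p ∨ q)), 0
3. p ∧ (p ∧ ¬p), 0
4. p, 0
5. p ∧ ¬p, 0
6. ¬p, 0
Branch closes: p and ¬p both at 0.
Every branch of the negation's tableau closes; the branch above is one of them.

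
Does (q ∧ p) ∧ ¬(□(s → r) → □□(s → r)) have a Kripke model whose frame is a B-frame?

1. (q ∧ p) ∧ ¬(□(s → r) → □□(s → r)), u
2. q ∧ p, u   [∧-rule on 1]
3. ¬(□(s → r) → □□(s → r)), u   [∧-rule on 1]
4. q, u   [∧-rule on 2]
5. p, u   [∧-rule on 2]
6. □(s → r), u   [¬→-rule on 3]
7. ¬□□(s → r), u   [¬→-rule on 3]
8. s → r, u   [□-rule on 6 via uRu]
9. r, u   [→-rule on 8 (branches; this branch)]
10. ¬□(s → r), v   [¬□-rule on 7: fresh world v, uRv]
11. s → r, v   [□-rule on 6 via uRv]
12. r, v   [→-rule on 11 (branches; this branch)]
13. ¬(s → r), w   [¬□-rule on 10: fresh world w, vRw]
14. s, w   [¬→-rule on 13]
15. ¬r, w   [¬→-rule on 13]
Accessibility: uRu, uRv, vRu, vRv, vRw, wRv, wRw

Yes, satisfiable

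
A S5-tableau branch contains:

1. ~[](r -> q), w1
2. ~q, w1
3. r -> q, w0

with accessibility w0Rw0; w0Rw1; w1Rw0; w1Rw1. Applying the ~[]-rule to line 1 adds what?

a fresh world w2 with w1Rw2, and ~(r -> q) at w2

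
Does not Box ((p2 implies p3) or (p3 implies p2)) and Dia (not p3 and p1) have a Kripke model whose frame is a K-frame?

Unsatisfiable (every branch closes)

1. not Box ((p2 implies p3) or (p3 implies p2)) and Dia (not p3 and p1), w0
2. not Box ((p2 implies p3) or (p3 implies p2)), w0
3. Dia (not p3 and p1), w0
4. not ((p2 implies p3) or (p3 implies p2)), w1
5. not (p2 implies p3), w1
6. not (p3 implies p2), w1
7. p2, w1
8. not p3, w1
9. p3, w1
10. not p2, w1
Accessibility: w0Rw1
Branch closes: p3 and not p3 both at w1.
Every branch closes; the branch above is one of them.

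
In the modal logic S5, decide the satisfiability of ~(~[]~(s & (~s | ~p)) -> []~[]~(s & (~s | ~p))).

Unsatisfiable (every branch closes)

1. ~(~[]~(s & (~s | ~p)) -> []~[]~(s & (~s | ~p))), w0
2. ~[]~(s & (~s | ~p)), w0
3. ~[]~[]~(s & (~s | ~p)), w0
4. s & (~s | ~p), w1
5. s, w1
6. ~s | ~p, w1
7. ~p, w1
8. []~(s & (~s | ~p)), w2
9. ~(s & (~s | ~p)), w0
10. ~(s & (~s | ~p)), w1
11. ~(s & (~s | ~p)), w2
12. ~(~s | ~p), w0
13. s, w0
14. p, w0
15. ~(~s | ~p), w1
16. p, w1
Accessibility: w0Rw0, w0Rw1, w0Rw2, w1Rw0, w1Rw1, w1Rw2, w2Rw0, w2Rw1, w2Rw2
Branch closes: p and ~p both at w1.
(One branch shown.) All branches close.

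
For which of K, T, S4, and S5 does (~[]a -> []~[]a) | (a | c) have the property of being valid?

S5

S5-tableau for the negation ~((~[]a -> []~[]a) | (a | c)):
1. ~((~[]a -> []~[]a) | (a | c)), 0
2. ~(~[]a -> []~[]a), 0
3. ~(a | c), 0
4. ~[]a, 0
5. ~[]~[]a, 0
6. ~a, 0
7. ~c, 0
8. ~a, 1
9. []a, 2
10. a, 0
Accessibility: 0R0, 0R1, 0R2, 1R0, 1R1, 1R2, 2R0, 2R1, 2R2
Branch closes: a and ~a both at 0.
Every branch closes (one shown): valid in S5.
S4-tableau for the negation ~((~[]a -> []~[]a) | (a | c)):
1. ~((~[]a -> []~[]a) | (a | c)), 0
2. ~(~[]a -> []~[]a), 0
3. ~(a | c), 0
4. ~[]a, 0
5. ~[]~[]a, 0
6. ~a, 0
7. ~c, 0
8. ~a, 1
9. []a, 2
10. a, 2
Accessibility: 0R0, 0R1, 0R2, 1R1, 2R2
Complete open branch: countermodel on an S4-frame, so not valid in S4, nor in K, T (the same frame is also a K-frame and a T-frame).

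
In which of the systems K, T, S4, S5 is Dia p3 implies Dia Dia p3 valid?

T, S4, S5

K-tableau for the negation not (Dia p3 implies Dia Dia p3):
1. not (Dia p3 implies Dia Dia p3), u
2. Dia p3, u
3. not Dia Dia p3, u
4. p3, v
5. not Dia p3, v
Accessibility: uRv
Complete open branch: countermodel on a K-frame, so not valid in K.
T-tableau for the negation not (Dia p3 implies Dia Dia p3):
1. not (Dia p3 implies Dia Dia p3), u
2. Dia p3, u
3. not Dia Dia p3, u
4. not Dia p3, u
5. not p3, u
6. p3, v
7. not Dia p3, v
8. not p3, v
Accessibility: uRu, uRv, vRv
Branch closes: p3 and not p3 both at v.
Every branch closes (one shown): valid in T, hence also in S4, S5 (every theorem of T is a theorem of S4 and S5).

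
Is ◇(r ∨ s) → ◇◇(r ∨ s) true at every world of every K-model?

Tableau for the negation ¬(◇(r ∨ s) → ◇◇(r ∨ s)):
1. ¬(◇(r ∨ s) → ◇◇(r ∨ s)), u
2. ◇(r ∨ s), u
3. ¬◇◇(r ∨ s), u
4. r ∨ s, v
5. ¬◇(r ∨ s), v
6. s, v
Accessibility: uRv
The negation has an open branch (countermodel exists).

Not valid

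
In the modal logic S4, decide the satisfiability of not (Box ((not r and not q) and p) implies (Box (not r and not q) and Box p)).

No, unsatisfiable

1. not (Box ((not r and not q) and p) implies (Box (not r and not q) and Box p)), u
2. Box ((not r and not q) and p), u
3. not (Box (not r and not q) and Box p), u
4. (not r and not q) and p, u
5. not r and not q, u
6. p, u
7. not r, u
8. not q, u
9. not Box (not r and not q), u
10. not (not r and not q), v
11. (not r and not q) and p, v
12. not r and not q, v
13. p, v
14. not r, v
15. not q, v
16. q, v
Accessibility: uRu, uRv, vRv
Branch closes: q and not q both at v.
(One branch shown.) All branches close.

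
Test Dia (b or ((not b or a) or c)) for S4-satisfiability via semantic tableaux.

Satisfiable

1. Dia (b or ((not b or a) or c)), 0
2. b or ((not b or a) or c), 1
3. (not b or a) or c, 1
4. c, 1
Accessibility: 0R0, 0R1, 1R1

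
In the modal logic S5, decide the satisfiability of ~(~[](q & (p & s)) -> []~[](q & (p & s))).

1. ~(~[](q & (p & s)) -> []~[](q & (p & s))), w0
2. ~[](q & (p & s)), w0
3. ~[]~[](q & (p & s)), w0
4. ~(q & (p & s)), w1
5. ~(p & s), w1
6. ~s, w1
7. [](q & (p & s)), w2
8. q & (p & s), w0
9. q, w0
10. p & s, w0
11. p, w0
12. s, w0
13. q & (p & s), w1
14. q, w1
15. p & s, w1
16. p, w1
17. s, w1
Accessibility: w0Rw0, w0Rw1, w0Rw2, w1Rw0, w1Rw1, w1Rw2, w2Rw0, w2Rw1, w2Rw2
Branch closes: s and ~s both at w1.
(One branch shown.) All branches close.

Unsatisfiable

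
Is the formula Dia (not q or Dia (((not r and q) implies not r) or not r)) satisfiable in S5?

1. Dia (not q or Dia (((not r and q) implies not r) or not r)), 0
2. not q or Dia (((not r and q) implies not r) or not r), 1
3. Dia (((not r and q) implies not r) or not r), 1
4. ((not r and q) implies not r) or not r, 2
5. not r, 2
Accessibility: 0R0, 0R1, 0R2, 1R0, 1R1, 1R2, 2R0, 2R1, 2R2

Satisfiable (open branch found)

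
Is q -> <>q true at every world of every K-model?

No, not valid

Tableau for the negation ~(q -> <>q):
1. ~(q -> <>q), 0
2. q, 0   [~->-rule on 1]
3. ~<>q, 0   [~->-rule on 1]
The negation has an open branch (countermodel exists).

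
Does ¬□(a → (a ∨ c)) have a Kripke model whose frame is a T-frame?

Unsatisfiable

1. ¬□(a → (a ∨ c)), w0
2. ¬(a → (a ∨ c)), w1
3. a, w1
4. ¬(a ∨ c), w1
5. ¬a, w1
6. ¬c, w1
Accessibility: w0Rw0, w0Rw1, w1Rw1
Branch closes: a and ¬a both at w1.
(One branch shown.) All branches close.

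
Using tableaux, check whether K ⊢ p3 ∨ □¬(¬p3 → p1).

Tableau for the negation ¬(p3 ∨ □¬(¬p3 → p1)):
1. ¬(p3 ∨ □¬(¬p3 → p1)), 0
2. ¬p3, 0
3. ¬□¬(¬p3 → p1), 0
4. ¬p3 → p1, 1
5. p1, 1
Accessibility: 0R1
The negation has an open branch (countermodel exists).

Not valid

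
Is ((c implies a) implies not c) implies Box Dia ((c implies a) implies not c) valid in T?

Tableau for the negation not (((c implies a) implies not c) implies Box Dia ((c implies a) implies not c)):
1. not (((c implies a) implies not c) implies Box Dia ((c implies a) implies not c)), w0
2. (c implies a) implies not c, w0   [neg-implies-rule on 1]
3. not Box Dia ((c implies a) implies not c), w0   [neg-implies-rule on 1]
4. not c, w0   [implies-rule on 2 (branches; this branch)]
5. not Dia ((c implies a) implies not c), w1   [neg-Box-rule on 3: fresh world w1, w0Rw1]
6. not ((c implies a) implies not c), w1   [neg-Dia-rule on 5 via w1Rw1]
7. c implies a, w1   [neg-implies-rule on 6]
8. c, w1   [neg-implies-rule on 6]
9. a, w1   [implies-rule on 7 (branches; this branch)]
Accessibility: w0Rw0, w0Rw1, w1Rw1
The negation has an open branch (countermodel exists).

No, not valid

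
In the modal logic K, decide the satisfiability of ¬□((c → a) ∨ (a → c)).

1. ¬□((c → a) ∨ (a → c)), w0
2. ¬((c → a) ∨ (a → c)), w1
3. ¬(c → a), w1
4. ¬(a → c), w1
5. c, w1
6. ¬a, w1
7. a, w1
8. ¬c, w1
Accessibility: w0Rw1
Branch closes: a and ¬a both at w1.
All branches of the tableau close; one closing branch shown above.

Unsatisfiable (every branch closes)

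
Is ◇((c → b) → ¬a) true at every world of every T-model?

Tableau for the negation ¬◇((c → b) → ¬a):
1. ¬◇((c → b) → ¬a), 0
2. ¬((c → b) → ¬a), 0
3. c → b, 0
4. a, 0
5. b, 0
Accessibility: 0R0
The negation has an open branch (countermodel exists).

Not valid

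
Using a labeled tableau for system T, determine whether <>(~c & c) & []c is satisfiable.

1. <>(~c & c) & []c, 0
2. <>(~c & c), 0   [&-rule on 1]
3. []c, 0   [&-rule on 1]
4. c, 0   [[]-rule on 3 via 0R0]
5. ~c & c, 1   [<>-rule on 2: fresh world 1, 0R1]
6. ~c, 1   [&-rule on 5]
7. c, 1   [&-rule on 5]
Accessibility: 0R0, 0R1, 1R1
Branch closes: c and ~c both at 1.
All branches of the tableau close; one closing branch shown above.

No, unsatisfiable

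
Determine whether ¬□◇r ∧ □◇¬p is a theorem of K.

Tableau for the negation ¬(¬□◇r ∧ □◇¬p):
1. ¬(¬□◇r ∧ □◇¬p), w0
2. ¬□◇¬p, w0   [¬∧-rule on 1 (branches; this branch)]
3. ¬◇¬p, w1   [¬□-rule on 2: fresh world w1, w0Rw1]
Accessibility: w0Rw1
The negation has an open branch (countermodel exists).

No, not valid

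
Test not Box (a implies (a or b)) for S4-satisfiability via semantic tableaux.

1. not Box (a implies (a or b)), u
2. not (a implies (a or b)), v
3. a, v
4. not (a or b), v
5. not a, v
6. not b, v
Accessibility: uRu, uRv, vRv
Branch closes: a and not a both at v.
All branches of the tableau close; one closing branch shown above.

Unsatisfiable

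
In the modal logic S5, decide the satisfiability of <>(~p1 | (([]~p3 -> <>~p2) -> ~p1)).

Yes, satisfiable

1. <>(~p1 | (([]~p3 -> <>~p2) -> ~p1)), u
2. ~p1 | (([]~p3 -> <>~p2) -> ~p1), v
3. ([]~p3 -> <>~p2) -> ~p1, v
4. ~p1, v
Accessibility: uRu, uRv, vRu, vRv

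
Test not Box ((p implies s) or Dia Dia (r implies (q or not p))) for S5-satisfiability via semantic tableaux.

Satisfiable (open branch found)

1. not Box ((p implies s) or Dia Dia (r implies (q or not p))), 0
2. not ((p implies s) or Dia Dia (r implies (q or not p))), 1   [neg-Box-rule on 1: fresh world 1, 0R1]
3. not (p implies s), 1   [neg-or-rule on 2]
4. not Dia Dia (r implies (q or not p)), 1   [neg-or-rule on 2]
5. p, 1   [neg-implies-rule on 3]
6. not s, 1   [neg-implies-rule on 3]
7. not Dia (r implies (q or not p)), 0   [neg-Dia-rule on 4 via 1R0]
8. not Dia (r implies (q or not p)), 1   [neg-Dia-rule on 4 via 1R1]
9. not (r implies (q or not p)), 0   [neg-Dia-rule on 7 via 0R0]
10. r, 0   [neg-implies-rule on 9]
11. not (q or not p), 0   [neg-implies-rule on 9]
12. not q, 0   [neg-or-rule on 11]
13. p, 0   [neg-or-rule on 11]
14. not (r implies (q or not p)), 1   [neg-Dia-rule on 7 via 0R1]
15. r, 1   [neg-implies-rule on 14]
16. not (q or not p), 1   [neg-implies-rule on 14]
17. not q, 1   [neg-or-rule on 16]
Accessibility: 0R0, 0R1, 1R0, 1R1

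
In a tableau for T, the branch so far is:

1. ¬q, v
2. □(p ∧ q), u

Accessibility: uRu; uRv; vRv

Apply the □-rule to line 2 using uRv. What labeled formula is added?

p ∧ q, v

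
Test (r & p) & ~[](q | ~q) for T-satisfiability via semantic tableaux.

No, unsatisfiable

1. (r & p) & ~[](q | ~q), 0
2. r & p, 0
3. ~[](q | ~q), 0
4. r, 0
5. p, 0
6. ~(q | ~q), 1
7. ~q, 1
8. q, 1
Accessibility: 0R0, 0R1, 1R1
Branch closes: q and ~q both at 1.
(One branch shown.) All branches close.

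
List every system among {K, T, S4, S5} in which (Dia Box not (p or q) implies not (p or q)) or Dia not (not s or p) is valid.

S5-tableau for the negation not ((Dia Box not (p or q) implies not (p or q)) or Dia not (not s or p)):
1. not ((Dia Box not (p or q) implies not (p or q)) or Dia not (not s or p)), u
2. not (Dia Box not (p or q) implies not (p or q)), u
3. not Dia not (not s or p), u
4. Dia Box not (p or q), u
5. p or q, u
6. not s or p, u
7. q, u
8. p, u
9. Box not (p or q), v
10. not s or p, v
11. not (p or q), u
12. not p, u
13. not q, u
Accessibility: uRu, uRv, vRu, vRv
Branch closes: p and not p both at u.
Every branch closes (one shown): valid in S5.
S4-tableau for the negation not ((Dia Box not (p or q) implies not (p or q)) or Dia not (not s or p)):
1. not ((Dia Box not (p or q) implies not (p or q)) or Dia not (not s or p)), u
2. not (Dia Box not (p or q) implies not (p or q)), u
3. not Dia not (not s or p), u
4. Dia Box not (p or q), u
5. p or q, u
6. not s or p, u
7. q, u
8. p, u
9. Box not (p or q), v
10. not s or p, v
11. not (p or q), v
12. not p, v
13. not q, v
14. not s, v
Accessibility: uRu, uRv, vRv
Complete open branch: countermodel on an S4-frame, so not valid in S4, nor in K, T (the same frame is also a K-frame and a T-frame).

S5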